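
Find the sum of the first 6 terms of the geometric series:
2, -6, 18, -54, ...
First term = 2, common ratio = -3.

Sₙ = a(1 - rⁿ) / (1 - r)
S_6 = 2(1 - (-3)^6) / (1 - (-3))
S_6 = 2(1 - 729) / (4)
S_6 = -364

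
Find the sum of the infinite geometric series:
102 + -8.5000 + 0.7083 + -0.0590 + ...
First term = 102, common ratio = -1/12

For |r| < 1, S = a / (1 - r)
S = 102 / (1 - (-1/12))
S = 102 / (13/12)
S = 1224/13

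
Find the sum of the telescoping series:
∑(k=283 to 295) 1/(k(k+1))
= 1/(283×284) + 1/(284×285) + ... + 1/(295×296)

Partial fractions: 1/(k(k+1)) = 1/k - 1/(k+1)
The series telescopes:
= (1/283 - 1/284) + (1/284 - 1/285) + ... + (1/295 - 1/296)
= 1/283 - 1/296
= 13/83768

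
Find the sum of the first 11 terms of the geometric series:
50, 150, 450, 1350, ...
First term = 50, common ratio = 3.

Sₙ = a(1 - rⁿ) / (1 - r)
S_11 = 50(1 - 3^11) / (1 - 3)
S_11 = 50(1 - 177147) / (-2)
S_11 = 4428650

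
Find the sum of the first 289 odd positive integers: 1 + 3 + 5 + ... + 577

Sum of first n odd numbers = n²
= 289²
= 83521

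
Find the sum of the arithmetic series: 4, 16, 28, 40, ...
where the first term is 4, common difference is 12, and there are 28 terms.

Sₙ = n/2 × (first + last)
Last term = a + (n-1)d = 4 + (28-1)×12 = 328
S_28 = 28/2 × (4 + 328)
S_28 = 28/2 × 332 = 4648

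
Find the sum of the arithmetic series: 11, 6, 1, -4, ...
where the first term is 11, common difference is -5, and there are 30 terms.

Sₙ = n/2 × (first + last)
Last term = a + (n-1)d = 11 + (30-1)×(-5) = -134
S_30 = 30/2 × (11 + (-134))
S_30 = 30/2 × (-123) = -1845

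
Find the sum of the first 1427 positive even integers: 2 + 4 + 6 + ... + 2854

Sum of first n even numbers = n(n+1)
= 1427×1428
= 2037756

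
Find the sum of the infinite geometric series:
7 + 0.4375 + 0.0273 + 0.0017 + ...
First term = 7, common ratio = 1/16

For |r| < 1, S = a / (1 - r)
S = 7 / (1 - (1/16))
S = 7 / (15/16)
S = 112/15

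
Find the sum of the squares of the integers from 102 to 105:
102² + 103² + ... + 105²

Use ∑_{k=1}^{n} k² = n(n+1)(2n+1)/6, then subtract the first 101 terms.
∑_{k=1}^{105} k² = 105×106×211/6 = 391405
∑_{k=1}^{101} k² = 101×102×203/6 = 348551
∑_{k=102}^{105} k² = 391405 - 348551 = 42854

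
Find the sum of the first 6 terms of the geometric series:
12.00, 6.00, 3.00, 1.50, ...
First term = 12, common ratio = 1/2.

Sₙ = a(1 - rⁿ) / (1 - r)
S_6 = 12(1 - (1/2)^6) / (1 - (1/2))
S_6 = 12(1 - (1/64)) / (1/2)
S_6 = 189/8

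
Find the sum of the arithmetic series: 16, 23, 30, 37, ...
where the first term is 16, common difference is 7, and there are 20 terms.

Sₙ = n/2 × (first + last)
Last term = a + (n-1)d = 16 + (20-1)×7 = 149
S_20 = 20/2 × (16 + 149)
S_20 = 20/2 × 165 = 1650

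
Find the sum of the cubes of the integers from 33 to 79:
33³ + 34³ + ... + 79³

Use ∑_{k=1}^{n} k³ = [n(n+1)/2]², then subtract the first 32 terms.
∑_{k=1}^{79} k³ = [79×80/2]² = 3160² = 9985600
∑_{k=1}^{32} k³ = [32×33/2]² = 528² = 278784
∑_{k=33}^{79} k³ = 9985600 - 278784 = 9706816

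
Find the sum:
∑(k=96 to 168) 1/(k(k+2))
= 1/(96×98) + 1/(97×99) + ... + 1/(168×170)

Partial fractions: 1/(k(k+2)) = (1/2)[1/k - 1/(k+2)]
Telescoping leaves the first two and last two terms:
= (1/2)[1/96 + 1/97 - 1/169 - 1/170]
= 1194061/267533760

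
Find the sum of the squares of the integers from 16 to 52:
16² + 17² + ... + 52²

Use ∑_{k=1}^{n} k² = n(n+1)(2n+1)/6, then subtract the first 15 terms.
∑_{k=1}^{52} k² = 52×53×105/6 = 48230
∑_{k=1}^{15} k² = 15×16×31/6 = 1240
∑_{k=16}^{52} k² = 48230 - 1240 = 46990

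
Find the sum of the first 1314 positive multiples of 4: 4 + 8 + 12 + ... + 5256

Factor out 4: = 4(1 + 2 + ... + 1314) = 4 × n(n+1)/2
= 4 × 1314×1315/2
= 4 × 863955
= 3455820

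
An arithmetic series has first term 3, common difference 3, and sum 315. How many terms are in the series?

Using S = n/2 × [2a + (n-1)d]
315 = n/2 × [2(3) + (n-1)(3)]
315 = n/2 × [6 + 3n - 3]
630 = n × [3 + 3n]
3n² + (3)n - 630 = 0
Discriminant: Δ = (3)² - 4(3)(-630) = 9 + 7560 = 7569
√Δ = 87
n = [-(3) + √Δ] / (2·3) = (-3 + 87) / 6 = 84 / 6 = 14
(The negative root is discarded since n must be a positive integer.)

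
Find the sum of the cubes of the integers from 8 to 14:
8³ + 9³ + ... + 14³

Use ∑_{k=1}^{n} k³ = [n(n+1)/2]², then subtract the first 7 terms.
∑_{k=1}^{14} k³ = [14×15/2]² = 105² = 11025
∑_{k=1}^{7} k³ = [7×8/2]² = 28² = 784
∑_{k=8}^{14} k³ = 11025 - 784 = 10241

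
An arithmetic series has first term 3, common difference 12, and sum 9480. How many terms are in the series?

Using S = n/2 × [2a + (n-1)d]
9480 = n/2 × [2(3) + (n-1)(12)]
9480 = n/2 × [6 + 12n - 12]
18960 = n × [-6 + 12n]
12n² + (-6)n - 18960 = 0
Discriminant: Δ = (-6)² - 4(12)(-18960) = 36 + 910080 = 910116
√Δ = 954
n = [-(-6) + √Δ] / (2·12) = (6 + 954) / 24 = 960 / 24 = 40
(The negative root is discarded since n must be a positive integer.)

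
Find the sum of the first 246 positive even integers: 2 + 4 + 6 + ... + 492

Sum of first n even numbers = n(n+1)
= 246×247
= 60762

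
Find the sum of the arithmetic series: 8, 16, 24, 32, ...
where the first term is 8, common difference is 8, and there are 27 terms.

Sₙ = n/2 × (first + last)
Last term = a + (n-1)d = 8 + (27-1)×8 = 216
S_27 = 27/2 × (8 + 216)
S_27 = 27/2 × 224 = 3024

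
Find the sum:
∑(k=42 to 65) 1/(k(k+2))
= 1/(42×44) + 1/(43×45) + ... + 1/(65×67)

Partial fractions: 1/(k(k+2)) = (1/2)[1/k - 1/(k+2)]
Telescoping leaves the first two and last two terms:
= (1/2)[1/42 + 1/43 - 1/66 - 1/67]
= 5653/665511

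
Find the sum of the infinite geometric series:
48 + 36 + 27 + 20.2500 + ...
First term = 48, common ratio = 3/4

For |r| < 1, S = a / (1 - r)
S = 48 / (1 - (3/4))
S = 48 / (1/4)
S = 192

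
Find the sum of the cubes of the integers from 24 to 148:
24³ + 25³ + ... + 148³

Use ∑_{k=1}^{n} k³ = [n(n+1)/2]², then subtract the first 23 terms.
∑_{k=1}^{148} k³ = [148×149/2]² = 11026² = 121572676
∑_{k=1}^{23} k³ = [23×24/2]² = 276² = 76176
∑_{k=24}^{148} k³ = 121572676 - 76176 = 121496500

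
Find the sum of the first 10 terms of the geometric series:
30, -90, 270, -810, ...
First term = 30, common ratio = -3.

Sₙ = a(1 - rⁿ) / (1 - r)
S_10 = 30(1 - (-3)^10) / (1 - (-3))
S_10 = 30(1 - 59049) / (4)
S_10 = -442860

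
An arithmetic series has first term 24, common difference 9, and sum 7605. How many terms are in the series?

Using S = n/2 × [2a + (n-1)d]
7605 = n/2 × [2(24) + (n-1)(9)]
7605 = n/2 × [48 + 9n - 9]
15210 = n × [39 + 9n]
9n² + (39)n - 15210 = 0
Discriminant: Δ = (39)² - 4(9)(-15210) = 1521 + 547560 = 549081
√Δ = 741
n = [-(39) + √Δ] / (2·9) = (-39 + 741) / 18 = 702 / 18 = 39
(The negative root is discarded since n must be a positive integer.)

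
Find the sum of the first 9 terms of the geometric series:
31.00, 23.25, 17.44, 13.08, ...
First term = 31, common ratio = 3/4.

Sₙ = a(1 - rⁿ) / (1 - r)
S_9 = 31(1 - (3/4)^9) / (1 - (3/4))
S_9 = 31(1 - (19683/262144)) / (1/4)
S_9 = 7516291/65536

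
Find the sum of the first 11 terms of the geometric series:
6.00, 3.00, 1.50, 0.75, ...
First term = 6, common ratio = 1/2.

Sₙ = a(1 - rⁿ) / (1 - r)
S_11 = 6(1 - (1/2)^11) / (1 - (1/2))
S_11 = 6(1 - (1/2048)) / (1/2)
S_11 = 6141/512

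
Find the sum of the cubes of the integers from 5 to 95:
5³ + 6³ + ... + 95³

Use ∑_{k=1}^{n} k³ = [n(n+1)/2]², then subtract the first 4 terms.
∑_{k=1}^{95} k³ = [95×96/2]² = 4560² = 20793600
∑_{k=1}^{4} k³ = [4×5/2]² = 10² = 100
∑_{k=5}^{95} k³ = 20793600 - 100 = 20793500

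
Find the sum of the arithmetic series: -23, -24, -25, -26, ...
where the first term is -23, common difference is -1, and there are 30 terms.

Sₙ = n/2 × (first + last)
Last term = a + (n-1)d = -23 + (30-1)×(-1) = -52
S_30 = 30/2 × (-23 + (-52))
S_30 = 30/2 × (-75) = -1125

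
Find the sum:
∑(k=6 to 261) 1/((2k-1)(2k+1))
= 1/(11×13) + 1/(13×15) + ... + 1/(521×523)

Partial fractions: 1/((2k-1)(2k+1)) = (1/2)[1/(2k-1) - 1/(2k+1)]
The series telescopes:
= (1/2)[1/11 - 1/523]
= 256/5753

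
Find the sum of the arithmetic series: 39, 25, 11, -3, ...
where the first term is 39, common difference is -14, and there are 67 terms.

Sₙ = n/2 × (first + last)
Last term = a + (n-1)d = 39 + (67-1)×(-14) = -885
S_67 = 67/2 × (39 + (-885))
S_67 = 67/2 × (-846) = -28341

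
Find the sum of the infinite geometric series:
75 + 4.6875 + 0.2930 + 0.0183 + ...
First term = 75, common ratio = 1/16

For |r| < 1, S = a / (1 - r)
S = 75 / (1 - (1/16))
S = 75 / (15/16)
S = 80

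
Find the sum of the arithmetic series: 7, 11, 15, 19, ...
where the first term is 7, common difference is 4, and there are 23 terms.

Sₙ = n/2 × (first + last)
Last term = a + (n-1)d = 7 + (23-1)×4 = 95
S_23 = 23/2 × (7 + 95)
S_23 = 23/2 × 102 = 1173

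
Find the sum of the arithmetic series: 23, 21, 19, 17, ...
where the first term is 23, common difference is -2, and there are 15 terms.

Sₙ = n/2 × (first + last)
Last term = a + (n-1)d = 23 + (15-1)×(-2) = -5
S_15 = 15/2 × (23 + (-5))
S_15 = 15/2 × 18 = 135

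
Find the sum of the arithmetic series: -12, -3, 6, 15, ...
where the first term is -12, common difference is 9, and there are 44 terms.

Sₙ = n/2 × (first + last)
Last term = a + (n-1)d = -12 + (44-1)×9 = 375
S_44 = 44/2 × (-12 + 375)
S_44 = 44/2 × 363 = 7986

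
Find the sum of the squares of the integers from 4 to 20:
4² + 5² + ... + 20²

Use ∑_{k=1}^{n} k² = n(n+1)(2n+1)/6, then subtract the first 3 terms.
∑_{k=1}^{20} k² = 20×21×41/6 = 2870
∑_{k=1}^{3} k² = 3×4×7/6 = 14
∑_{k=4}^{20} k² = 2870 - 14 = 2856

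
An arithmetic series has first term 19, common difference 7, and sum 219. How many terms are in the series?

Using S = n/2 × [2a + (n-1)d]
219 = n/2 × [2(19) + (n-1)(7)]
219 = n/2 × [38 + 7n - 7]
438 = n × [31 + 7n]
7n² + (31)n - 438 = 0
Discriminant: Δ = (31)² - 4(7)(-438) = 961 + 12264 = 13225
√Δ = 115
n = [-(31) + √Δ] / (2·7) = (-31 + 115) / 14 = 84 / 14 = 6
(The negative root is discarded since n must be a positive integer.)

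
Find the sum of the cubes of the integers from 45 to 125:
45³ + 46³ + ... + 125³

Use ∑_{k=1}^{n} k³ = [n(n+1)/2]², then subtract the first 44 terms.
∑_{k=1}^{125} k³ = [125×126/2]² = 7875² = 62015625
∑_{k=1}^{44} k³ = [44×45/2]² = 990² = 980100
∑_{k=45}^{125} k³ = 62015625 - 980100 = 61035525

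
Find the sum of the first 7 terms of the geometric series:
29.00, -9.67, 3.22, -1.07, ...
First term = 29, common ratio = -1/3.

Sₙ = a(1 - rⁿ) / (1 - r)
S_7 = 29(1 - (-1/3)^7) / (1 - (-1/3))
S_7 = 29(1 - (-1/2187)) / (4/3)
S_7 = 15863/729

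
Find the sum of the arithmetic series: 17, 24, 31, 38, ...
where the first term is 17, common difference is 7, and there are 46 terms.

Sₙ = n/2 × (first + last)
Last term = a + (n-1)d = 17 + (46-1)×7 = 332
S_46 = 46/2 × (17 + 332)
S_46 = 46/2 × 349 = 8027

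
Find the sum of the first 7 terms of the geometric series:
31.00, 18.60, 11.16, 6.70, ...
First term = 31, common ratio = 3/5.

Sₙ = a(1 - rⁿ) / (1 - r)
S_7 = 31(1 - (3/5)^7) / (1 - (3/5))
S_7 = 31(1 - (2187/78125)) / (2/5)
S_7 = 1177039/15625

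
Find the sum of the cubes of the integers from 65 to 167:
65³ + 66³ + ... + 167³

Use ∑_{k=1}^{n} k³ = [n(n+1)/2]², then subtract the first 64 terms.
∑_{k=1}^{167} k³ = [167×168/2]² = 14028² = 196784784
∑_{k=1}^{64} k³ = [64×65/2]² = 2080² = 4326400
∑_{k=65}^{167} k³ = 196784784 - 4326400 = 192458384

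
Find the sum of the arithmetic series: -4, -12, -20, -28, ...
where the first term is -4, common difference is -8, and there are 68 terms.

Sₙ = n/2 × (first + last)
Last term = a + (n-1)d = -4 + (68-1)×(-8) = -540
S_68 = 68/2 × (-4 + (-540))
S_68 = 68/2 × (-544) = -18496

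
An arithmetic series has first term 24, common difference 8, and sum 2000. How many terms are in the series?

Using S = n/2 × [2a + (n-1)d]
2000 = n/2 × [2(24) + (n-1)(8)]
2000 = n/2 × [48 + 8n - 8]
4000 = n × [40 + 8n]
8n² + (40)n - 4000 = 0
Discriminant: Δ = (40)² - 4(8)(-4000) = 1600 + 128000 = 129600
√Δ = 360
n = [-(40) + √Δ] / (2·8) = (-40 + 360) / 16 = 320 / 16 = 20
(The negative root is discarded since n must be a positive integer.)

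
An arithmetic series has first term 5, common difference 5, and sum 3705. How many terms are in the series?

Using S = n/2 × [2a + (n-1)d]
3705 = n/2 × [2(5) + (n-1)(5)]
3705 = n/2 × [10 + 5n - 5]
7410 = n × [5 + 5n]
5n² + (5)n - 7410 = 0
Discriminant: Δ = (5)² - 4(5)(-7410) = 25 + 148200 = 148225
√Δ = 385
n = [-(5) + √Δ] / (2·5) = (-5 + 385) / 10 = 380 / 10 = 38
(The negative root is discarded since n must be a positive integer.)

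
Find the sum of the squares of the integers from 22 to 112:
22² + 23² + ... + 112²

Use ∑_{k=1}^{n} k² = n(n+1)(2n+1)/6, then subtract the first 21 terms.
∑_{k=1}^{112} k² = 112×113×225/6 = 474600
∑_{k=1}^{21} k² = 21×22×43/6 = 3311
∑_{k=22}^{112} k² = 474600 - 3311 = 471289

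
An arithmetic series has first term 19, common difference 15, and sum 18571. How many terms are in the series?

Using S = n/2 × [2a + (n-1)d]
18571 = n/2 × [2(19) + (n-1)(15)]
18571 = n/2 × [38 + 15n - 15]
37142 = n × [23 + 15n]
15n² + (23)n - 37142 = 0
Discriminant: Δ = (23)² - 4(15)(-37142) = 529 + 2228520 = 2229049
√Δ = 1493
n = [-(23) + √Δ] / (2·15) = (-23 + 1493) / 30 = 1470 / 30 = 49
(The negative root is discarded since n must be a positive integer.)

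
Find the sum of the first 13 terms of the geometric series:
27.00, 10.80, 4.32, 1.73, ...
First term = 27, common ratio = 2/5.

Sₙ = a(1 - rⁿ) / (1 - r)
S_13 = 27(1 - (2/5)^13) / (1 - (2/5))
S_13 = 27(1 - (8192/1220703125)) / (3/5)
S_13 = 10986254397/244140625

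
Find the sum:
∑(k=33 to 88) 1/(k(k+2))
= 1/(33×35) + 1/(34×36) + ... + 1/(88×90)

Partial fractions: 1/(k(k+2)) = (1/2)[1/k - 1/(k+2)]
Telescoping leaves the first two and last two terms:
= (1/2)[1/33 + 1/34 - 1/89 - 1/90]
= 13993/748935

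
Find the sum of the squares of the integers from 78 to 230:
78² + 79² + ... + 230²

Use ∑_{k=1}^{n} k² = n(n+1)(2n+1)/6, then subtract the first 77 terms.
∑_{k=1}^{230} k² = 230×231×461/6 = 4082155
∑_{k=1}^{77} k² = 77×78×155/6 = 155155
∑_{k=78}^{230} k² = 4082155 - 155155 = 3927000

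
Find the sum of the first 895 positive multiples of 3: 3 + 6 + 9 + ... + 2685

Factor out 3: = 3(1 + 2 + ... + 895) = 3 × n(n+1)/2
= 3 × 895×896/2
= 3 × 400960
= 1202880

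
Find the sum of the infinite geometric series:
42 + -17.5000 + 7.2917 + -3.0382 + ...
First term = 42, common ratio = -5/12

For |r| < 1, S = a / (1 - r)
S = 42 / (1 - (-5/12))
S = 42 / (17/12)
S = 504/17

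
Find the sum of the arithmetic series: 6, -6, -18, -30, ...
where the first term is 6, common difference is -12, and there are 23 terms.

Sₙ = n/2 × (first + last)
Last term = a + (n-1)d = 6 + (23-1)×(-12) = -258
S_23 = 23/2 × (6 + (-258))
S_23 = 23/2 × (-252) = -2898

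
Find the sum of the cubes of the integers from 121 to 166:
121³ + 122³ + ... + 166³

Use ∑_{k=1}^{n} k³ = [n(n+1)/2]², then subtract the first 120 terms.
∑_{k=1}^{166} k³ = [166×167/2]² = 13861² = 192127321
∑_{k=1}^{120} k³ = [120×121/2]² = 7260² = 52707600
∑_{k=121}^{166} k³ = 192127321 - 52707600 = 139419721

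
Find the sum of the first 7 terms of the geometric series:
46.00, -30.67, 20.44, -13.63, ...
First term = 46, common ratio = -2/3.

Sₙ = a(1 - rⁿ) / (1 - r)
S_7 = 46(1 - (-2/3)^7) / (1 - (-2/3))
S_7 = 46(1 - (-128/2187)) / (5/3)
S_7 = 21298/729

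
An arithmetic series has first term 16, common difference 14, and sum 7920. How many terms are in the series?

Using S = n/2 × [2a + (n-1)d]
7920 = n/2 × [2(16) + (n-1)(14)]
7920 = n/2 × [32 + 14n - 14]
15840 = n × [18 + 14n]
14n² + (18)n - 15840 = 0
Discriminant: Δ = (18)² - 4(14)(-15840) = 324 + 887040 = 887364
√Δ = 942
n = [-(18) + √Δ] / (2·14) = (-18 + 942) / 28 = 924 / 28 = 33
(The negative root is discarded since n must be a positive integer.)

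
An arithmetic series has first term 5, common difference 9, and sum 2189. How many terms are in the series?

Using S = n/2 × [2a + (n-1)d]
2189 = n/2 × [2(5) + (n-1)(9)]
2189 = n/2 × [10 + 9n - 9]
4378 = n × [1 + 9n]
9n² + (1)n - 4378 = 0
Discriminant: Δ = (1)² - 4(9)(-4378) = 1 + 157608 = 157609
√Δ = 397
n = [-(1) + √Δ] / (2·9) = (-1 + 397) / 18 = 396 / 18 = 22
(The negative root is discarded since n must be a positive integer.)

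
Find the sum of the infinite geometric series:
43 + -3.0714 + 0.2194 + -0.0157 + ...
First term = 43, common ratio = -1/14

For |r| < 1, S = a / (1 - r)
S = 43 / (1 - (-1/14))
S = 43 / (15/14)
S = 602/15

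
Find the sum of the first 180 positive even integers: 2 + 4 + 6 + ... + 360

Sum of first n even numbers = n(n+1)
= 180×181
= 32580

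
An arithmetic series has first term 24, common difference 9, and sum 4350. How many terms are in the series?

Using S = n/2 × [2a + (n-1)d]
4350 = n/2 × [2(24) + (n-1)(9)]
4350 = n/2 × [48 + 9n - 9]
8700 = n × [39 + 9n]
9n² + (39)n - 8700 = 0
Discriminant: Δ = (39)² - 4(9)(-8700) = 1521 + 313200 = 314721
√Δ = 561
n = [-(39) + √Δ] / (2·9) = (-39 + 561) / 18 = 522 / 18 = 29
(The negative root is discarded since n must be a positive integer.)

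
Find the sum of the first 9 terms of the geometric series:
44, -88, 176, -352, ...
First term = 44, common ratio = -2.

Sₙ = a(1 - rⁿ) / (1 - r)
S_9 = 44(1 - (-2)^9) / (1 - (-2))
S_9 = 44(1 - (-512)) / (3)
S_9 = 7524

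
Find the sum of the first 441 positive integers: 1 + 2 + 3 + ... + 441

Formula: ∑k = n(n+1)/2
= 441×442/2
= 194922/2
= 97461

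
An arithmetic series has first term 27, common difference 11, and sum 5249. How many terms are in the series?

Using S = n/2 × [2a + (n-1)d]
5249 = n/2 × [2(27) + (n-1)(11)]
5249 = n/2 × [54 + 11n - 11]
10498 = n × [43 + 11n]
11n² + (43)n - 10498 = 0
Discriminant: Δ = (43)² - 4(11)(-10498) = 1849 + 461912 = 463761
√Δ = 681
n = [-(43) + √Δ] / (2·11) = (-43 + 681) / 22 = 638 / 22 = 29
(The negative root is discarded since n must be a positive integer.)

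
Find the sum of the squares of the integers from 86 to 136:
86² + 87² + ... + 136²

Use ∑_{k=1}^{n} k² = n(n+1)(2n+1)/6, then subtract the first 85 terms.
∑_{k=1}^{136} k² = 136×137×273/6 = 847756
∑_{k=1}^{85} k² = 85×86×171/6 = 208335
∑_{k=86}^{136} k² = 847756 - 208335 = 639421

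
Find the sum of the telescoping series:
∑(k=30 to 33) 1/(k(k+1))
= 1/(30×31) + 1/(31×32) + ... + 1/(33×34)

Partial fractions: 1/(k(k+1)) = 1/k - 1/(k+1)
The series telescopes:
= (1/30 - 1/31) + (1/31 - 1/32) + ... + (1/33 - 1/34)
= 1/30 - 1/34
= 1/255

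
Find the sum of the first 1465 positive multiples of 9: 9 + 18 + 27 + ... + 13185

Factor out 9: = 9(1 + 2 + ... + 1465) = 9 × n(n+1)/2
= 9 × 1465×1466/2
= 9 × 1073845
= 9664605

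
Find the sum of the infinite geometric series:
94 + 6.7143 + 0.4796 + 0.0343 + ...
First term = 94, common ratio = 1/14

For |r| < 1, S = a / (1 - r)
S = 94 / (1 - (1/14))
S = 94 / (13/14)
S = 1316/13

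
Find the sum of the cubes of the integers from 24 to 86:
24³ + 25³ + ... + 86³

Use ∑_{k=1}^{n} k³ = [n(n+1)/2]², then subtract the first 23 terms.
∑_{k=1}^{86} k³ = [86×87/2]² = 3741² = 13995081
∑_{k=1}^{23} k³ = [23×24/2]² = 276² = 76176
∑_{k=24}^{86} k³ = 13995081 - 76176 = 13918905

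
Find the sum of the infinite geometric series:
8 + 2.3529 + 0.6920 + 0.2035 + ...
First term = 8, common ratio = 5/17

For |r| < 1, S = a / (1 - r)
S = 8 / (1 - (5/17))
S = 8 / (12/17)
S = 34/3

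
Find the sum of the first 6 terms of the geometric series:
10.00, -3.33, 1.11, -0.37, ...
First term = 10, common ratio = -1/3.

Sₙ = a(1 - rⁿ) / (1 - r)
S_6 = 10(1 - (-1/3)^6) / (1 - (-1/3))
S_6 = 10(1 - (1/729)) / (4/3)
S_6 = 1820/243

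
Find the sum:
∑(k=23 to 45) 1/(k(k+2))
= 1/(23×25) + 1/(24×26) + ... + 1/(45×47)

Partial fractions: 1/(k(k+2)) = (1/2)[1/k - 1/(k+2)]
Telescoping leaves the first two and last two terms:
= (1/2)[1/23 + 1/24 - 1/46 - 1/47]
= 1093/51888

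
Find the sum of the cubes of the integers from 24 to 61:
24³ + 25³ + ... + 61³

Use ∑_{k=1}^{n} k³ = [n(n+1)/2]², then subtract the first 23 terms.
∑_{k=1}^{61} k³ = [61×62/2]² = 1891² = 3575881
∑_{k=1}^{23} k³ = [23×24/2]² = 276² = 76176
∑_{k=24}^{61} k³ = 3575881 - 76176 = 3499705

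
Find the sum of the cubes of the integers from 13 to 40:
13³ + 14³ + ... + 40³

Use ∑_{k=1}^{n} k³ = [n(n+1)/2]², then subtract the first 12 terms.
∑_{k=1}^{40} k³ = [40×41/2]² = 820² = 672400
∑_{k=1}^{12} k³ = [12×13/2]² = 78² = 6084
∑_{k=13}^{40} k³ = 672400 - 6084 = 666316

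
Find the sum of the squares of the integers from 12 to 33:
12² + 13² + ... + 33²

Use ∑_{k=1}^{n} k² = n(n+1)(2n+1)/6, then subtract the first 11 terms.
∑_{k=1}^{33} k² = 33×34×67/6 = 12529
∑_{k=1}^{11} k² = 11×12×23/6 = 506
∑_{k=12}^{33} k² = 12529 - 506 = 12023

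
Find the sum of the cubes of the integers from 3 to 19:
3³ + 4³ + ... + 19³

Use ∑_{k=1}^{n} k³ = [n(n+1)/2]², then subtract the first 2 terms.
∑_{k=1}^{19} k³ = [19×20/2]² = 190² = 36100
∑_{k=1}^{2} k³ = [2×3/2]² = 3² = 9
∑_{k=3}^{19} k³ = 36100 - 9 = 36091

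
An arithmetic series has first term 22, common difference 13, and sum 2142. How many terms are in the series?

Using S = n/2 × [2a + (n-1)d]
2142 = n/2 × [2(22) + (n-1)(13)]
2142 = n/2 × [44 + 13n - 13]
4284 = n × [31 + 13n]
13n² + (31)n - 4284 = 0
Discriminant: Δ = (31)² - 4(13)(-4284) = 961 + 222768 = 223729
√Δ = 473
n = [-(31) + √Δ] / (2·13) = (-31 + 473) / 26 = 442 / 26 = 17
(The negative root is discarded since n must be a positive integer.)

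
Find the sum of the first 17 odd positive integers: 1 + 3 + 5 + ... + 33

Sum of first n odd numbers = n²
= 17²
= 289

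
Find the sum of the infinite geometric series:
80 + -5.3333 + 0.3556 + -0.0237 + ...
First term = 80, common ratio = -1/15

For |r| < 1, S = a / (1 - r)
S = 80 / (1 - (-1/15))
S = 80 / (16/15)
S = 75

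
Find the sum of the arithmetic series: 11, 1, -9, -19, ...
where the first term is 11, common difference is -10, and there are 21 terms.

Sₙ = n/2 × (first + last)
Last term = a + (n-1)d = 11 + (21-1)×(-10) = -189
S_21 = 21/2 × (11 + (-189))
S_21 = 21/2 × (-178) = -1869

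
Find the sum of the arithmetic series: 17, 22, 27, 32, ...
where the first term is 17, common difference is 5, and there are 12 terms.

Sₙ = n/2 × (first + last)
Last term = a + (n-1)d = 17 + (12-1)×5 = 72
S_12 = 12/2 × (17 + 72)
S_12 = 12/2 × 89 = 534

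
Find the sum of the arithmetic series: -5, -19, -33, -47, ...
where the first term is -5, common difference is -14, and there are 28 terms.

Sₙ = n/2 × (first + last)
Last term = a + (n-1)d = -5 + (28-1)×(-14) = -383
S_28 = 28/2 × (-5 + (-383))
S_28 = 28/2 × (-388) = -5432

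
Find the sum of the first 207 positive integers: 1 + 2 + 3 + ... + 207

Formula: ∑k = n(n+1)/2
= 207×208/2
= 43056/2
= 21528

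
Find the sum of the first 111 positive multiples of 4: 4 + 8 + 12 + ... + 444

Factor out 4: = 4(1 + 2 + ... + 111) = 4 × n(n+1)/2
= 4 × 111×112/2
= 4 × 6216
= 24864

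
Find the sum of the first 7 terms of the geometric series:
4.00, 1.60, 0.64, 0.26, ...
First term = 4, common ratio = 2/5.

Sₙ = a(1 - rⁿ) / (1 - r)
S_7 = 4(1 - (2/5)^7) / (1 - (2/5))
S_7 = 4(1 - (128/78125)) / (3/5)
S_7 = 103996/15625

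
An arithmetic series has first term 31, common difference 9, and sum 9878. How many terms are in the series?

Using S = n/2 × [2a + (n-1)d]
9878 = n/2 × [2(31) + (n-1)(9)]
9878 = n/2 × [62 + 9n - 9]
19756 = n × [53 + 9n]
9n² + (53)n - 19756 = 0
Discriminant: Δ = (53)² - 4(9)(-19756) = 2809 + 711216 = 714025
√Δ = 845
n = [-(53) + √Δ] / (2·9) = (-53 + 845) / 18 = 792 / 18 = 44
(The negative root is discarded since n must be a positive integer.)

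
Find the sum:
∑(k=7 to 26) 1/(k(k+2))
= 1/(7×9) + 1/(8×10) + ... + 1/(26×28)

Partial fractions: 1/(k(k+2)) = (1/2)[1/k - 1/(k+2)]
Telescoping leaves the first two and last two terms:
= (1/2)[1/7 + 1/8 - 1/27 - 1/28]
= 295/3024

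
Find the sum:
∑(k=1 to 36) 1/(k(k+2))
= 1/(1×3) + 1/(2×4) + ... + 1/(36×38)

Partial fractions: 1/(k(k+2)) = (1/2)[1/k - 1/(k+2)]
Telescoping leaves the first two and last two terms:
= (1/2)[1/1 + 1/2 - 1/37 - 1/38]
= 1017/1406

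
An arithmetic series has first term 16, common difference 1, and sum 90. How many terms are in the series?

Using S = n/2 × [2a + (n-1)d]
90 = n/2 × [2(16) + (n-1)(1)]
90 = n/2 × [32 + 1n - 1]
180 = n × [31 + 1n]
1n² + (31)n - 180 = 0
Discriminant: Δ = (31)² - 4(1)(-180) = 961 + 720 = 1681
√Δ = 41
n = [-(31) + √Δ] / (2·1) = (-31 + 41) / 2 = 10 / 2 = 5
(The negative root is discarded since n must be a positive integer.)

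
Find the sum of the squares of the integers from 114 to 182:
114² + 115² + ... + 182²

Use ∑_{k=1}^{n} k² = n(n+1)(2n+1)/6, then subtract the first 113 terms.
∑_{k=1}^{182} k² = 182×183×365/6 = 2026115
∑_{k=1}^{113} k² = 113×114×227/6 = 487369
∑_{k=114}^{182} k² = 2026115 - 487369 = 1538746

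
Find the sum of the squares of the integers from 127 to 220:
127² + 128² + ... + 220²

Use ∑_{k=1}^{n} k² = n(n+1)(2n+1)/6, then subtract the first 126 terms.
∑_{k=1}^{220} k² = 220×221×441/6 = 3573570
∑_{k=1}^{126} k² = 126×127×253/6 = 674751
∑_{k=127}^{220} k² = 3573570 - 674751 = 2898819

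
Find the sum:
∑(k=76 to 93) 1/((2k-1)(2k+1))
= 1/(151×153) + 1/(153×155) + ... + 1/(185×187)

Partial fractions: 1/((2k-1)(2k+1)) = (1/2)[1/(2k-1) - 1/(2k+1)]
The series telescopes:
= (1/2)[1/151 - 1/187]
= 18/28237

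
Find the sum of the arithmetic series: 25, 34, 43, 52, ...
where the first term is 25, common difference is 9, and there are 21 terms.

Sₙ = n/2 × (first + last)
Last term = a + (n-1)d = 25 + (21-1)×9 = 205
S_21 = 21/2 × (25 + 205)
S_21 = 21/2 × 230 = 2415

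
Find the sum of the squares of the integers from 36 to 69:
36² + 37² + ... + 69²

Use ∑_{k=1}^{n} k² = n(n+1)(2n+1)/6, then subtract the first 35 terms.
∑_{k=1}^{69} k² = 69×70×139/6 = 111895
∑_{k=1}^{35} k² = 35×36×71/6 = 14910
∑_{k=36}^{69} k² = 111895 - 14910 = 96985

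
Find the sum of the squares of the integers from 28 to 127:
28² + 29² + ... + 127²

Use ∑_{k=1}^{n} k² = n(n+1)(2n+1)/6, then subtract the first 27 terms.
∑_{k=1}^{127} k² = 127×128×255/6 = 690880
∑_{k=1}^{27} k² = 27×28×55/6 = 6930
∑_{k=28}^{127} k² = 690880 - 6930 = 683950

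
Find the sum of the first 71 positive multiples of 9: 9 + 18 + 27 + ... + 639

Factor out 9: = 9(1 + 2 + ... + 71) = 9 × n(n+1)/2
= 9 × 71×72/2
= 9 × 2556
= 23004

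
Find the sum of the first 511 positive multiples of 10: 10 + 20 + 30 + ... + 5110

Factor out 10: = 10(1 + 2 + ... + 511) = 10 × n(n+1)/2
= 10 × 511×512/2
= 10 × 130816
= 1308160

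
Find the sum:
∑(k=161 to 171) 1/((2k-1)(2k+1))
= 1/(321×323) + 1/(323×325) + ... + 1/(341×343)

Partial fractions: 1/((2k-1)(2k+1)) = (1/2)[1/(2k-1) - 1/(2k+1)]
The series telescopes:
= (1/2)[1/321 - 1/343]
= 11/110103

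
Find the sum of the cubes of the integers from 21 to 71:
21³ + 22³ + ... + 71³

Use ∑_{k=1}^{n} k³ = [n(n+1)/2]², then subtract the first 20 terms.
∑_{k=1}^{71} k³ = [71×72/2]² = 2556² = 6533136
∑_{k=1}^{20} k³ = [20×21/2]² = 210² = 44100
∑_{k=21}^{71} k³ = 6533136 - 44100 = 6489036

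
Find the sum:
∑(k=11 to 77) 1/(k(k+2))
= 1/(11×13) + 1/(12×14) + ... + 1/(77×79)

Partial fractions: 1/(k(k+2)) = (1/2)[1/k - 1/(k+2)]
Telescoping leaves the first two and last two terms:
= (1/2)[1/11 + 1/12 - 1/78 - 1/79]
= 20167/271128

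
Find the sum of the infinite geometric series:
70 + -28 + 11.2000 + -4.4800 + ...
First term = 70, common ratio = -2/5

For |r| < 1, S = a / (1 - r)
S = 70 / (1 - (-2/5))
S = 70 / (7/5)
S = 50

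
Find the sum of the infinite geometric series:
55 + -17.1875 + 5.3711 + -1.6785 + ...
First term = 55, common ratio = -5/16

For |r| < 1, S = a / (1 - r)
S = 55 / (1 - (-5/16))
S = 55 / (21/16)
S = 880/21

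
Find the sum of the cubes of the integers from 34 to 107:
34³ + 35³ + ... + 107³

Use ∑_{k=1}^{n} k³ = [n(n+1)/2]², then subtract the first 33 terms.
∑_{k=1}^{107} k³ = [107×108/2]² = 5778² = 33385284
∑_{k=1}^{33} k³ = [33×34/2]² = 561² = 314721
∑_{k=34}^{107} k³ = 33385284 - 314721 = 33070563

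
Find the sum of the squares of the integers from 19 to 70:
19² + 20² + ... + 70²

Use ∑_{k=1}^{n} k² = n(n+1)(2n+1)/6, then subtract the first 18 terms.
∑_{k=1}^{70} k² = 70×71×141/6 = 116795
∑_{k=1}^{18} k² = 18×19×37/6 = 2109
∑_{k=19}^{70} k² = 116795 - 2109 = 114686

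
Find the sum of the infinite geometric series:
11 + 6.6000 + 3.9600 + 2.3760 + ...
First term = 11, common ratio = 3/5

For |r| < 1, S = a / (1 - r)
S = 11 / (1 - (3/5))
S = 11 / (2/5)
S = 55/2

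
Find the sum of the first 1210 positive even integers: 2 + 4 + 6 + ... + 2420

Sum of first n even numbers = n(n+1)
= 1210×1211
= 1465310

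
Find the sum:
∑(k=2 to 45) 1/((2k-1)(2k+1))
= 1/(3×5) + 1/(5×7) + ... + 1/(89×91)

Partial fractions: 1/((2k-1)(2k+1)) = (1/2)[1/(2k-1) - 1/(2k+1)]
The series telescopes:
= (1/2)[1/3 - 1/91]
= 44/273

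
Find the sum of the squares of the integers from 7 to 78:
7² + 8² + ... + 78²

Use ∑_{k=1}^{n} k² = n(n+1)(2n+1)/6, then subtract the first 6 terms.
∑_{k=1}^{78} k² = 78×79×157/6 = 161239
∑_{k=1}^{6} k² = 6×7×13/6 = 91
∑_{k=7}^{78} k² = 161239 - 91 = 161148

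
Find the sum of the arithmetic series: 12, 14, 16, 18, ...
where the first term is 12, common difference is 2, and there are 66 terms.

Sₙ = n/2 × (first + last)
Last term = a + (n-1)d = 12 + (66-1)×2 = 142
S_66 = 66/2 × (12 + 142)
S_66 = 66/2 × 154 = 5082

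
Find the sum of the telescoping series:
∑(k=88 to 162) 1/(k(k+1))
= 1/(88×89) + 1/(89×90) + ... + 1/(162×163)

Partial fractions: 1/(k(k+1)) = 1/k - 1/(k+1)
The series telescopes:
= (1/88 - 1/89) + (1/89 - 1/90) + ... + (1/162 - 1/163)
= 1/88 - 1/163
= 75/14344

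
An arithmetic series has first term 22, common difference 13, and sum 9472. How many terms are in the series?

Using S = n/2 × [2a + (n-1)d]
9472 = n/2 × [2(22) + (n-1)(13)]
9472 = n/2 × [44 + 13n - 13]
18944 = n × [31 + 13n]
13n² + (31)n - 18944 = 0
Discriminant: Δ = (31)² - 4(13)(-18944) = 961 + 985088 = 986049
√Δ = 993
n = [-(31) + √Δ] / (2·13) = (-31 + 993) / 26 = 962 / 26 = 37
(The negative root is discarded since n must be a positive integer.)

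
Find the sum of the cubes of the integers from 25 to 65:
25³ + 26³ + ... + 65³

Use ∑_{k=1}^{n} k³ = [n(n+1)/2]², then subtract the first 24 terms.
∑_{k=1}^{65} k³ = [65×66/2]² = 2145² = 4601025
∑_{k=1}^{24} k³ = [24×25/2]² = 300² = 90000
∑_{k=25}^{65} k³ = 4601025 - 90000 = 4511025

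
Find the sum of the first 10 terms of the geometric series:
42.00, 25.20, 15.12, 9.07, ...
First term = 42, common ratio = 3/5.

Sₙ = a(1 - rⁿ) / (1 - r)
S_10 = 42(1 - (3/5)^10) / (1 - (3/5))
S_10 = 42(1 - (59049/9765625)) / (2/5)
S_10 = 203838096/1953125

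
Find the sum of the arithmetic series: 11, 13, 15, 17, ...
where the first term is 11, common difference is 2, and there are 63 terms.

Sₙ = n/2 × (first + last)
Last term = a + (n-1)d = 11 + (63-1)×2 = 135
S_63 = 63/2 × (11 + 135)
S_63 = 63/2 × 146 = 4599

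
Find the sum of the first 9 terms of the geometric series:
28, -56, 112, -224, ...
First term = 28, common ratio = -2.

Sₙ = a(1 - rⁿ) / (1 - r)
S_9 = 28(1 - (-2)^9) / (1 - (-2))
S_9 = 28(1 - (-512)) / (3)
S_9 = 4788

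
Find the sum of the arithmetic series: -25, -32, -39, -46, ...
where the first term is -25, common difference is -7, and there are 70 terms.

Sₙ = n/2 × (first + last)
Last term = a + (n-1)d = -25 + (70-1)×(-7) = -508
S_70 = 70/2 × (-25 + (-508))
S_70 = 70/2 × (-533) = -18655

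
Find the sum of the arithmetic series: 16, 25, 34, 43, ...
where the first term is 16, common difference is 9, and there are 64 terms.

Sₙ = n/2 × (first + last)
Last term = a + (n-1)d = 16 + (64-1)×9 = 583
S_64 = 64/2 × (16 + 583)
S_64 = 64/2 × 599 = 19168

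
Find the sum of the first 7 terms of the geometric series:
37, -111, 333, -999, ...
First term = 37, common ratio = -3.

Sₙ = a(1 - rⁿ) / (1 - r)
S_7 = 37(1 - (-3)^7) / (1 - (-3))
S_7 = 37(1 - (-2187)) / (4)
S_7 = 20239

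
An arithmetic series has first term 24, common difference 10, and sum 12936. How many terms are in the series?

Using S = n/2 × [2a + (n-1)d]
12936 = n/2 × [2(24) + (n-1)(10)]
12936 = n/2 × [48 + 10n - 10]
25872 = n × [38 + 10n]
10n² + (38)n - 25872 = 0
Discriminant: Δ = (38)² - 4(10)(-25872) = 1444 + 1034880 = 1036324
√Δ = 1018
n = [-(38) + √Δ] / (2·10) = (-38 + 1018) / 20 = 980 / 20 = 49
(The negative root is discarded since n must be a positive integer.)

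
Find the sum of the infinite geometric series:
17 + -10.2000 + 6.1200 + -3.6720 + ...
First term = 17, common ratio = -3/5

For |r| < 1, S = a / (1 - r)
S = 17 / (1 - (-3/5))
S = 17 / (8/5)
S = 85/8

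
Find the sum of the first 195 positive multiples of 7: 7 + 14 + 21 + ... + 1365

Factor out 7: = 7(1 + 2 + ... + 195) = 7 × n(n+1)/2
= 7 × 195×196/2
= 7 × 19110
= 133770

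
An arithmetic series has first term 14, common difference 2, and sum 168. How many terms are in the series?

Using S = n/2 × [2a + (n-1)d]
168 = n/2 × [2(14) + (n-1)(2)]
168 = n/2 × [28 + 2n - 2]
336 = n × [26 + 2n]
2n² + (26)n - 336 = 0
Discriminant: Δ = (26)² - 4(2)(-336) = 676 + 2688 = 3364
√Δ = 58
n = [-(26) + √Δ] / (2·2) = (-26 + 58) / 4 = 32 / 4 = 8
(The negative root is discarded since n must be a positive integer.)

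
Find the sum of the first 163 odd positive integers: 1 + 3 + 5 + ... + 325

Sum of first n odd numbers = n²
= 163²
= 26569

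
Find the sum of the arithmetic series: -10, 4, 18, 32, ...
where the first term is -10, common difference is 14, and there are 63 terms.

Sₙ = n/2 × (first + last)
Last term = a + (n-1)d = -10 + (63-1)×14 = 858
S_63 = 63/2 × (-10 + 858)
S_63 = 63/2 × 848 = 26712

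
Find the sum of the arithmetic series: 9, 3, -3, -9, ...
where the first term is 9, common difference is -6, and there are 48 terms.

Sₙ = n/2 × (first + last)
Last term = a + (n-1)d = 9 + (48-1)×(-6) = -273
S_48 = 48/2 × (9 + (-273))
S_48 = 48/2 × (-264) = -6336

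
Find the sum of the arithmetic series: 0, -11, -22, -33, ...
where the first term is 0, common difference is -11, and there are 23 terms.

Sₙ = n/2 × (first + last)
Last term = a + (n-1)d = 0 + (23-1)×(-11) = -242
S_23 = 23/2 × (0 + (-242))
S_23 = 23/2 × (-242) = -2783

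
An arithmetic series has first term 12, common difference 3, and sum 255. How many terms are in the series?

Using S = n/2 × [2a + (n-1)d]
255 = n/2 × [2(12) + (n-1)(3)]
255 = n/2 × [24 + 3n - 3]
510 = n × [21 + 3n]
3n² + (21)n - 510 = 0
Discriminant: Δ = (21)² - 4(3)(-510) = 441 + 6120 = 6561
√Δ = 81
n = [-(21) + √Δ] / (2·3) = (-21 + 81) / 6 = 60 / 6 = 10
(The negative root is discarded since n must be a positive integer.)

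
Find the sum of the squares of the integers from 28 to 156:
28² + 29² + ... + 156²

Use ∑_{k=1}^{n} k² = n(n+1)(2n+1)/6, then subtract the first 27 terms.
∑_{k=1}^{156} k² = 156×157×313/6 = 1277666
∑_{k=1}^{27} k² = 27×28×55/6 = 6930
∑_{k=28}^{156} k² = 1277666 - 6930 = 1270736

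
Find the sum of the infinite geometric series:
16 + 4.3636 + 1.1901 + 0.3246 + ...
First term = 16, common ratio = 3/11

For |r| < 1, S = a / (1 - r)
S = 16 / (1 - (3/11))
S = 16 / (8/11)
S = 22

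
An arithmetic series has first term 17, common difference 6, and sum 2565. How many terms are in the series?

Using S = n/2 × [2a + (n-1)d]
2565 = n/2 × [2(17) + (n-1)(6)]
2565 = n/2 × [34 + 6n - 6]
5130 = n × [28 + 6n]
6n² + (28)n - 5130 = 0
Discriminant: Δ = (28)² - 4(6)(-5130) = 784 + 123120 = 123904
√Δ = 352
n = [-(28) + √Δ] / (2·6) = (-28 + 352) / 12 = 324 / 12 = 27
(The negative root is discarded since n must be a positive integer.)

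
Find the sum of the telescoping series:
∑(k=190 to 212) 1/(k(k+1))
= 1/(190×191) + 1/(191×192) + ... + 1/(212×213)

Partial fractions: 1/(k(k+1)) = 1/k - 1/(k+1)
The series telescopes:
= (1/190 - 1/191) + (1/191 - 1/192) + ... + (1/212 - 1/213)
= 1/190 - 1/213
= 23/40470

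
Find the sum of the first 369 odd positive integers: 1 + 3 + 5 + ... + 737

Sum of first n odd numbers = n²
= 369²
= 136161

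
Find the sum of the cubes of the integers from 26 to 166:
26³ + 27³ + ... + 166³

Use ∑_{k=1}^{n} k³ = [n(n+1)/2]², then subtract the first 25 terms.
∑_{k=1}^{166} k³ = [166×167/2]² = 13861² = 192127321
∑_{k=1}^{25} k³ = [25×26/2]² = 325² = 105625
∑_{k=26}^{166} k³ = 192127321 - 105625 = 192021696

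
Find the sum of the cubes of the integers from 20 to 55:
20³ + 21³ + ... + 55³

Use ∑_{k=1}^{n} k³ = [n(n+1)/2]², then subtract the first 19 terms.
∑_{k=1}^{55} k³ = [55×56/2]² = 1540² = 2371600
∑_{k=1}^{19} k³ = [19×20/2]² = 190² = 36100
∑_{k=20}^{55} k³ = 2371600 - 36100 = 2335500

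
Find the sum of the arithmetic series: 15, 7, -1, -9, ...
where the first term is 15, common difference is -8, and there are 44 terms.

Sₙ = n/2 × (first + last)
Last term = a + (n-1)d = 15 + (44-1)×(-8) = -329
S_44 = 44/2 × (15 + (-329))
S_44 = 44/2 × (-314) = -6908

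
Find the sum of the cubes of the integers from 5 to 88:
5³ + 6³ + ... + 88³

Use ∑_{k=1}^{n} k³ = [n(n+1)/2]², then subtract the first 4 terms.
∑_{k=1}^{88} k³ = [88×89/2]² = 3916² = 15335056
∑_{k=1}^{4} k³ = [4×5/2]² = 10² = 100
∑_{k=5}^{88} k³ = 15335056 - 100 = 15334956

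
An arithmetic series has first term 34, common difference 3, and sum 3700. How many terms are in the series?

Using S = n/2 × [2a + (n-1)d]
3700 = n/2 × [2(34) + (n-1)(3)]
3700 = n/2 × [68 + 3n - 3]
7400 = n × [65 + 3n]
3n² + (65)n - 7400 = 0
Discriminant: Δ = (65)² - 4(3)(-7400) = 4225 + 88800 = 93025
√Δ = 305
n = [-(65) + √Δ] / (2·3) = (-65 + 305) / 6 = 240 / 6 = 40
(The negative root is discarded since n must be a positive integer.)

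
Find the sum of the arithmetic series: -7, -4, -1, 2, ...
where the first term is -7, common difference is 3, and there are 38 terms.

Sₙ = n/2 × (first + last)
Last term = a + (n-1)d = -7 + (38-1)×3 = 104
S_38 = 38/2 × (-7 + 104)
S_38 = 38/2 × 97 = 1843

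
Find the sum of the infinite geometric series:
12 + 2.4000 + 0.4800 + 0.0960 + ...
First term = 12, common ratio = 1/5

For |r| < 1, S = a / (1 - r)
S = 12 / (1 - (1/5))
S = 12 / (4/5)
S = 15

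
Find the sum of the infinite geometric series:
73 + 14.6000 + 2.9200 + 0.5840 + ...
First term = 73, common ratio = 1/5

For |r| < 1, S = a / (1 - r)
S = 73 / (1 - (1/5))
S = 73 / (4/5)
S = 365/4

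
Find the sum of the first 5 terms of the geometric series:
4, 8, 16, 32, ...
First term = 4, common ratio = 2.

Sₙ = a(1 - rⁿ) / (1 - r)
S_5 = 4(1 - 2^5) / (1 - 2)
S_5 = 4(1 - 32) / (-1)
S_5 = 124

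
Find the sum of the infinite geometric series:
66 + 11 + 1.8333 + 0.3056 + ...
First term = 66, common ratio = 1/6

For |r| < 1, S = a / (1 - r)
S = 66 / (1 - (1/6))
S = 66 / (5/6)
S = 396/5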